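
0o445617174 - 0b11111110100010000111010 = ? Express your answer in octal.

0b11111110100010000111010 = 0o37642072 in octal.
Subtract column by column in base 8:
  4-2 → 2
  7-7 → 0
  1-0 → 1
  7-2 → 5
  1-4 → 5 (borrow)
  6-6-1 → 7 (borrow)
  5-7-1 → 5 (borrow)
  4-3-1 → 0
  4-0 → 4

0o405755102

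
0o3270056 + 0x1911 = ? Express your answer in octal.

0x1911 = 0o14421 in octal.
Add column by column in base 8, right to left:
  6+1 = 7
  5+2 = 7
  0+4 = 4
  0+4 = 4
  7+1 = 0 carry 1
  2+0+1 = 3
  3+0 = 3

0o3304477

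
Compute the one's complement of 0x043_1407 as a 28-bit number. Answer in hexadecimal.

0xFBCEBF8

Each hex digit d becomes F−d:
  0→F, 4→B, 3→C, 1→E, 4→B, 0→F, 7→8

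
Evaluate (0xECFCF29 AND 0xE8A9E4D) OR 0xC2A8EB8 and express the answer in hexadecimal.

0xECFCF29 AND 0xE8A9E4D = 0xE8A8E09.
Then OR with 0xC2A8EB8.

0xEAA8EB9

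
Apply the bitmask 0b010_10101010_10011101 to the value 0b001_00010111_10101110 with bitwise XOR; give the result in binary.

XOR bit by bit (1 where the bits differ):
  0010001011110101110
^ 0101010101010011101
= 0111011110100110011

0b0111011110100110011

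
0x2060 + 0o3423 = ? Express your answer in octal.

0o23563

0x2060 = 0o20140 in octal.
Add column by column in base 8, right to left:
  0+3 = 3
  4+2 = 6
  1+4 = 5
  0+3 = 3
  2+0 = 2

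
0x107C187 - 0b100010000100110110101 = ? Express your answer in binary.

0b111101101011011111010010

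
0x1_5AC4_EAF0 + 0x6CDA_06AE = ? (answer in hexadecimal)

0x1C79EF19E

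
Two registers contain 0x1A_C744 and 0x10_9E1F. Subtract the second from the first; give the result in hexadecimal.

Subtract column by column in base 16:
  4-F → 5 (borrow)
  4-1-1 → 2
  7-E → 9 (borrow)
  C-9-1 → 2
  A-0 → A
  1-1 → 0

0xA2925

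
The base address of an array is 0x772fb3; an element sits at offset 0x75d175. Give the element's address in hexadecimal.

0xed0128

Add column by column in base 16, right to left:
  3+5 = 8
  b+7 = 2 carry 1
  f+1+1 = 1 carry 1
  2+d+1 = 0 carry 1
  7+5+1 = d
  7+7 = e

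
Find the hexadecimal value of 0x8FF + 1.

The trailing 2 digits are F (max in base 16), so adding 1 cascades: they roll to 0 and the next digit up increments.

0x900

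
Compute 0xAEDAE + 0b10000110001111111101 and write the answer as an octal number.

0xAEDAE = 0o2566656 in octal.
0b10000110001111111101 = 0o2061775 in octal.
Add column by column in base 8, right to left:
  6+5 = 3 carry 1
  5+7+1 = 5 carry 1
  6+7+1 = 6 carry 1
  6+1+1 = 0 carry 1
  6+6+1 = 5 carry 1
  5+0+1 = 6
  2+2 = 4

0o4650653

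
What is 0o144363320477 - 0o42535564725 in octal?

0o101625533552

Subtract column by column in base 8:
  7-5 → 2
  7-2 → 5
  4-7 → 5 (borrow)
  0-4-1 → 3 (borrow)
  2-6-1 → 3 (borrow)
  3-5-1 → 5 (borrow)
  3-5-1 → 5 (borrow)
  6-3-1 → 2
  3-5 → 6 (borrow)
  4-2-1 → 1
  4-4 → 0
  1-0 → 1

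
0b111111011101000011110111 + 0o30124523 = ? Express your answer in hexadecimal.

0x15E7A4A

0b111111011101000011110111 = 0xFDD0F7 in hexadecimal.
0o30124523 = 0x60A953 in hexadecimal.
Add column by column in base 16, right to left:
  7+3 = A
  F+5 = 4 carry 1
  0+9+1 = A
  D+A = 7 carry 1
  D+0+1 = E
  F+6 = 5 carry 1
  final carry 1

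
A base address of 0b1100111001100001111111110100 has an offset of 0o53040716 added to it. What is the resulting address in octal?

0b1100111001100001111111110100 = 0o1471417764 in octal.
Add column by column in base 8, right to left:
  4+6 = 2 carry 1
  6+1+1 = 0 carry 1
  7+7+1 = 7 carry 1
  7+0+1 = 0 carry 1
  1+4+1 = 6
  4+0 = 4
  1+3 = 4
  7+5 = 4 carry 1
  4+0+1 = 5
  1+0 = 1

0o1544460702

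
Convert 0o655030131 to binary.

Each octal digit is 3 bits: 6=110 5=101 5=101 0=000 3=011 0=000 1=001 3=011 1=001.

0b110101101000011000001011001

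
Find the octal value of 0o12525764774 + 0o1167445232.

Add column by column in base 8, right to left:
  4+2 = 6
  7+3 = 2 carry 1
  7+2+1 = 2 carry 1
  4+5+1 = 2 carry 1
  6+4+1 = 3 carry 1
  7+4+1 = 4 carry 1
  5+7+1 = 5 carry 1
  2+6+1 = 1 carry 1
  5+1+1 = 7
  2+1 = 3
  1+0 = 1

0o13715432226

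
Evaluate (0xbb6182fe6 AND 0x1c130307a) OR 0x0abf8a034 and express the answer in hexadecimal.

0x1abf8a076

0xbb6182fe6 AND 0x1c130307a = 0x180102062.
Then OR with 0x0abf8a034.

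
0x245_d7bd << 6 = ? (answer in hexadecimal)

6 bits is not a whole number of base-16 digits; in binary: 10010001011101011110111101 << 6 = 10010001011101011110111101000000.

0x9175ef40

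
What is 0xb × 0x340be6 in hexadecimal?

0x23c82e2

Multiply each base-16 digit by 11, carrying:
  6×11 = 66 → write 2 carry 4
  e×11+4 = 158 → write e carry 9
  b×11+9 = 130 → write 2 carry 8
  0×11+8 = 8 → write 8
  4×11 = 44 → write c carry 2
  3×11+2 = 35 → write 3 carry 2
  remaining carry: 2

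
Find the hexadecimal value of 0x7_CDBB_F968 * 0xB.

0x55D713B778

Multiply each base-16 digit by 11, carrying:
  8×11 = 88 → write 8 carry 5
  6×11+5 = 71 → write 7 carry 4
  9×11+4 = 103 → write 7 carry 6
  F×11+6 = 171 → write B carry 10
  B×11+10 = 131 → write 3 carry 8
  B×11+8 = 129 → write 1 carry 8
  D×11+8 = 151 → write 7 carry 9
  C×11+9 = 141 → write D carry 8
  7×11+8 = 85 → write 5 carry 5
  remaining carry: 5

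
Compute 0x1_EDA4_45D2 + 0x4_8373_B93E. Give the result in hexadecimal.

Add column by column in base 16, right to left:
  2+E = 0 carry 1
  D+3+1 = 1 carry 1
  5+9+1 = F
  4+B = F
  4+3 = 7
  A+7 = 1 carry 1
  D+3+1 = 1 carry 1
  E+8+1 = 7 carry 1
  1+4+1 = 6

0x67117FF10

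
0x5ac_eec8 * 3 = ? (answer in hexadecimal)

0x1106cc58

Multiply each base-16 digit by 3, carrying:
  8×3 = 24 → write 8 carry 1
  c×3+1 = 37 → write 5 carry 2
  e×3+2 = 44 → write c carry 2
  e×3+2 = 44 → write c carry 2
  c×3+2 = 38 → write 6 carry 2
  a×3+2 = 32 → write 0 carry 2
  5×3+2 = 17 → write 1 carry 1
  remaining carry: 1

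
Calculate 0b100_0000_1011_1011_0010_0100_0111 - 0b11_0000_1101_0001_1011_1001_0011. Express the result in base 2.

0b111111101001011010110100

Subtract column by column in base 2:
  1-1 → 0
  1-1 → 0
  1-0 → 1
  0-0 → 0
  0-1 → 1 (borrow)
  0-0-1 → 1 (borrow)
  1-0-1 → 0
  0-1 → 1 (borrow)
  0-1-1 → 0 (borrow)
  1-1-1 → 1 (borrow)
  0-0-1 → 1 (borrow)
  0-1-1 → 0 (borrow)
  1-1-1 → 1 (borrow)
  1-0-1 → 0
  0-0 → 0
  1-0 → 1
  1-1 → 0
  1-0 → 1
  0-1 → 1 (borrow)
  1-1-1 → 1 (borrow)
  0-0-1 → 1 (borrow)
  0-0-1 → 1 (borrow)
  0-0-1 → 1 (borrow)
  0-0-1 → 1 (borrow)
  0-1-1 → 0 (borrow)
  0-1-1 → 0 (borrow)
  1-0-1 → 0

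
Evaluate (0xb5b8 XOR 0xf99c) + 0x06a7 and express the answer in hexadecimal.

0x52cb

First 0xb5b8 XOR 0xf99c = 0x4c24.
Add column by column in base 16, right to left:
  4+7 = b
  2+a = c
  c+6 = 2 carry 1
  4+0+1 = 5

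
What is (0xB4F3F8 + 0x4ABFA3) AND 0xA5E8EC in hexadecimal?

Add column by column in base 16, right to left:
  8+3 = B
  F+A = 9 carry 1
  3+F+1 = 3 carry 1
  F+B+1 = B carry 1
  4+A+1 = F
  B+4 = F
Sum = 0xFFB39B; now AND with 0xA5E8EC:
  F&A=A, F&5=5, B&E=A, 3&8=0, 9&E=8, B&C=8

0xA5A088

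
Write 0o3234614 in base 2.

0b11010011100110001100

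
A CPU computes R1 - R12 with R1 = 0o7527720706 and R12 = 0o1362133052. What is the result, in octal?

0o6145565634

Subtract column by column in base 8:
  6-2 → 4
  0-5 → 3 (borrow)
  7-0-1 → 6
  0-3 → 5 (borrow)
  2-3-1 → 6 (borrow)
  7-1-1 → 5
  7-2 → 5
  2-6 → 4 (borrow)
  5-3-1 → 1
  7-1 → 6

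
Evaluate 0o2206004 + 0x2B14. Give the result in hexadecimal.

0o2206004 = 0x90C04 in hexadecimal.
Add column by column in base 16, right to left:
  4+4 = 8
  0+1 = 1
  C+B = 7 carry 1
  0+2+1 = 3
  9+0 = 9

0x93718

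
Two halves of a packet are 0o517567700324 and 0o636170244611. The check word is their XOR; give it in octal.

XOR each oct digit independently (no carries):
  5^6=3, 1^3=2, 7^6=1, 5^1=4, 6^7=1, 7^0=7, 7^2=5, 0^4=4, 0^4=4, 3^6=5, 2^1=3, 4^1=5

0o321417544535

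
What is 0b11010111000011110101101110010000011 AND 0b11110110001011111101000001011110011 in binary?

0b11010110000011110101000000010000011

AND bit by bit (1 only where both bits are 1):
  11010111000011110101101110010000011
& 11110110001011111101000001011110011
= 11010110000011110101000000010000011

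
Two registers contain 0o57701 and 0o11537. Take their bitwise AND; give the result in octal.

AND each oct digit independently (no carries):
  5&1=1, 7&1=1, 7&5=5, 0&3=0, 1&7=1

0o11501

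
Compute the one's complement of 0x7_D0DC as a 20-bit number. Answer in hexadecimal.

Each hex digit d becomes F−d:
  7→8, D→2, 0→F, D→2, C→3

0x82F23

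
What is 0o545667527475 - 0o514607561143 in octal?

0o31057746332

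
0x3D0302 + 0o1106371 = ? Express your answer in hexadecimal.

0x418FFB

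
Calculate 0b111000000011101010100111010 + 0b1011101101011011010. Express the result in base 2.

0b111000001111011000000010100

Add column by column in base 2, right to left:
  0+0 = 0
  1+1 = 0 carry 1
  0+0+1 = 1
  1+1 = 0 carry 1
  1+1+1 = 1 carry 1
  1+0+1 = 0 carry 1
  0+1+1 = 0 carry 1
  0+1+1 = 0 carry 1
  1+0+1 = 0 carry 1
  0+1+1 = 0 carry 1
  1+0+1 = 0 carry 1
  0+1+1 = 0 carry 1
  1+1+1 = 1 carry 1
  0+0+1 = 1
  1+1 = 0 carry 1
  1+1+1 = 1 carry 1
  1+1+1 = 1 carry 1
  0+0+1 = 1
  0+1 = 1
  0+0 = 0
  0+0 = 0
  0+0 = 0
  0+0 = 0
  0+0 = 0
  1+0 = 1
  1+0 = 1
  1+0 = 1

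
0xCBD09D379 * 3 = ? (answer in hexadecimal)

Multiply each base-16 digit by 3, carrying:
  9×3 = 27 → write B carry 1
  7×3+1 = 22 → write 6 carry 1
  3×3+1 = 10 → write A
  D×3 = 39 → write 7 carry 2
  9×3+2 = 29 → write D carry 1
  0×3+1 = 1 → write 1
  D×3 = 39 → write 7 carry 2
  B×3+2 = 35 → write 3 carry 2
  C×3+2 = 38 → write 6 carry 2
  remaining carry: 2

0x26371D7A6B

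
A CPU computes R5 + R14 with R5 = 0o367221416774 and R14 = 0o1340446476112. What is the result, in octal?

0o1727670115106

Add column by column in base 8, right to left:
  4+2 = 6
  7+1 = 0 carry 1
  7+1+1 = 1 carry 1
  6+6+1 = 5 carry 1
  1+7+1 = 1 carry 1
  4+4+1 = 1 carry 1
  1+6+1 = 0 carry 1
  2+4+1 = 7
  2+4 = 6
  7+0 = 7
  6+4 = 2 carry 1
  3+3+1 = 7
  0+1 = 1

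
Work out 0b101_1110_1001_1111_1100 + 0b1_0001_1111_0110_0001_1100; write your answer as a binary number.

0b101111110000000011000

Add column by column in base 2, right to left:
  0+0 = 0
  0+0 = 0
  1+1 = 0 carry 1
  1+1+1 = 1 carry 1
  1+1+1 = 1 carry 1
  1+0+1 = 0 carry 1
  1+0+1 = 0 carry 1
  1+0+1 = 0 carry 1
  1+0+1 = 0 carry 1
  0+1+1 = 0 carry 1
  0+1+1 = 0 carry 1
  1+0+1 = 0 carry 1
  0+1+1 = 0 carry 1
  1+1+1 = 1 carry 1
  1+1+1 = 1 carry 1
  1+1+1 = 1 carry 1
  1+1+1 = 1 carry 1
  0+0+1 = 1
  1+0 = 1
  0+0 = 0
  0+1 = 1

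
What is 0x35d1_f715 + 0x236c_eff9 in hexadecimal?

0x593ee70e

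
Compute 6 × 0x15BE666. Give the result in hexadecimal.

0x8276664

Multiply each base-16 digit by 6, carrying:
  6×6 = 36 → write 4 carry 2
  6×6+2 = 38 → write 6 carry 2
  6×6+2 = 38 → write 6 carry 2
  E×6+2 = 86 → write 6 carry 5
  B×6+5 = 71 → write 7 carry 4
  5×6+4 = 34 → write 2 carry 2
  1×6+2 = 8 → write 8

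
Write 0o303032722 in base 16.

0x30C35D2

Each octal digit is 3 bits: 3=011 0=000 3=011 0=000 3=011 2=010 7=111 2=010 2=010.
Group the bits into nibbles: 0011 0000 1100 0011 0101 1101 0010 → 30C35D2.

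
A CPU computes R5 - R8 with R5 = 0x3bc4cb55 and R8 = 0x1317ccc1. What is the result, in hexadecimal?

0x28acfe94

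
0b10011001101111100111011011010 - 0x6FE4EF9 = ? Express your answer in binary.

0x6FE4EF9 = 0b110111111100100111011111001 in binary.
Subtract column by column in base 2:
  0-1 → 1 (borrow)
  1-0-1 → 0
  0-0 → 0
  1-1 → 0
  1-1 → 0
  0-1 → 1 (borrow)
  1-1-1 → 1 (borrow)
  1-1-1 → 1 (borrow)
  0-0-1 → 1 (borrow)
  1-1-1 → 1 (borrow)
  1-1-1 → 1 (borrow)
  1-1-1 → 1 (borrow)
  0-0-1 → 1 (borrow)
  0-0-1 → 1 (borrow)
  1-1-1 → 1 (borrow)
  1-0-1 → 0
  1-0 → 1
  1-1 → 0
  1-1 → 0
  0-1 → 1 (borrow)
  1-1-1 → 1 (borrow)
  1-1-1 → 1 (borrow)
  0-1-1 → 0 (borrow)
  0-1-1 → 0 (borrow)
  1-0-1 → 0
  1-1 → 0
  0-1 → 1 (borrow)
  0-0-1 → 1 (borrow)
  1-0-1 → 0

0b1100001110010111111111100001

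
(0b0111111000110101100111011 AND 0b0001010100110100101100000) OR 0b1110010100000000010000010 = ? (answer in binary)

0b0111111000110101100111011 AND 0b0001010100110100101100000 = 0b0001010000110100100100000.
Then OR with 0b1110010100000000010000010.

0b1111010100110100110100010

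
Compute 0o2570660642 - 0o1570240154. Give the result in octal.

Subtract column by column in base 8:
  2-4 → 6 (borrow)
  4-5-1 → 6 (borrow)
  6-1-1 → 4
  0-0 → 0
  6-4 → 2
  6-2 → 4
  0-0 → 0
  7-7 → 0
  5-5 → 0
  2-1 → 1

0o1000420466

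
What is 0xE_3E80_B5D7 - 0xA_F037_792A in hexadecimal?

Subtract column by column in base 16:
  7-A → D (borrow)
  D-2-1 → A
  5-9 → C (borrow)
  B-7-1 → 3
  0-7 → 9 (borrow)
  8-3-1 → 4
  E-0 → E
  3-F → 4 (borrow)
  E-A-1 → 3

0x34E493CAD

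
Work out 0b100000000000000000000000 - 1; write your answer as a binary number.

0b11111111111111111111111

The trailing 23 digits are 0, so subtracting 1 borrows through: they become 1 and the next digit up decrements.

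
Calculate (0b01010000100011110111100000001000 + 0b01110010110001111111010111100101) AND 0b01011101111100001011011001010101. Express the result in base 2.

Add column by column in base 2, right to left:
  0+1 = 1
  0+0 = 0
  0+1 = 1
  1+0 = 1
  0+0 = 0
  0+1 = 1
  0+1 = 1
  0+1 = 1
  0+1 = 1
  0+0 = 0
  0+1 = 1
  1+0 = 1
  1+1 = 0 carry 1
  1+1+1 = 1 carry 1
  1+1+1 = 1 carry 1
  0+1+1 = 0 carry 1
  1+1+1 = 1 carry 1
  1+1+1 = 1 carry 1
  1+1+1 = 1 carry 1
  1+0+1 = 0 carry 1
  0+0+1 = 1
  0+0 = 0
  0+1 = 1
  1+1 = 0 carry 1
  0+0+1 = 1
  0+1 = 1
  0+0 = 0
  0+0 = 0
  1+1 = 0 carry 1
  0+1+1 = 0 carry 1
  1+1+1 = 1 carry 1
  final carry 1
Sum = 0b11000011010101110110110111101101; now AND with 0b01011101111100001011011001010101:
  11000011010101110110110111101101
& 01011101111100001011011001010101
= 01000001010100000010010001000101

0b1000001010100000010010001000101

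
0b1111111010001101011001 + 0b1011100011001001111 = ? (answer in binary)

0b10001010110100110101000

Add column by column in base 2, right to left:
  1+1 = 0 carry 1
  0+1+1 = 0 carry 1
  0+1+1 = 0 carry 1
  1+1+1 = 1 carry 1
  1+0+1 = 0 carry 1
  0+0+1 = 1
  1+1 = 0 carry 1
  0+0+1 = 1
  1+0 = 1
  1+1 = 0 carry 1
  0+1+1 = 0 carry 1
  0+0+1 = 1
  0+0 = 0
  1+0 = 1
  0+1 = 1
  1+1 = 0 carry 1
  1+1+1 = 1 carry 1
  1+0+1 = 0 carry 1
  1+1+1 = 1 carry 1
  1+0+1 = 0 carry 1
  1+0+1 = 0 carry 1
  1+0+1 = 0 carry 1
  final carry 1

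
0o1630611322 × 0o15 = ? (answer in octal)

0o27301772252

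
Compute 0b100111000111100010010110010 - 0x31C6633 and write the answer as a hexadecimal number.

0x1C75E7F

0b100111000111100010010110010 = 0x4E3C4B2 in hexadecimal.
Subtract column by column in base 16:
  2-3 → F (borrow)
  B-3-1 → 7
  4-6 → E (borrow)
  C-6-1 → 5
  3-C → 7 (borrow)
  E-1-1 → C
  4-3 → 1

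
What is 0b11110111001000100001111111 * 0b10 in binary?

0b111101110010001000011111110

Multiply each base-2 digit by 2, carrying:
  1×2 = 2 → write 0 carry 1
  1×2+1 = 3 → write 1 carry 1
  1×2+1 = 3 → write 1 carry 1
  1×2+1 = 3 → write 1 carry 1
  1×2+1 = 3 → write 1 carry 1
  1×2+1 = 3 → write 1 carry 1
  1×2+1 = 3 → write 1 carry 1
  0×2+1 = 1 → write 1
  0×2 = 0 → write 0
  0×2 = 0 → write 0
  0×2 = 0 → write 0
  1×2 = 2 → write 0 carry 1
  0×2+1 = 1 → write 1
  0×2 = 0 → write 0
  0×2 = 0 → write 0
  1×2 = 2 → write 0 carry 1
  0×2+1 = 1 → write 1
  0×2 = 0 → write 0
  1×2 = 2 → write 0 carry 1
  1×2+1 = 3 → write 1 carry 1
  1×2+1 = 3 → write 1 carry 1
  0×2+1 = 1 → write 1
  1×2 = 2 → write 0 carry 1
  1×2+1 = 3 → write 1 carry 1
  1×2+1 = 3 → write 1 carry 1
  1×2+1 = 3 → write 1 carry 1
  remaining carry: 1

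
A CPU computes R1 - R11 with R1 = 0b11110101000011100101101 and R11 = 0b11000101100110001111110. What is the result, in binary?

Subtract column by column in base 2:
  1-0 → 1
  0-1 → 1 (borrow)
  1-1-1 → 1 (borrow)
  1-1-1 → 1 (borrow)
  0-1-1 → 0 (borrow)
  1-1-1 → 1 (borrow)
  0-1-1 → 0 (borrow)
  0-0-1 → 1 (borrow)
  1-0-1 → 0
  1-0 → 1
  1-1 → 0
  0-1 → 1 (borrow)
  0-0-1 → 1 (borrow)
  0-0-1 → 1 (borrow)
  0-1-1 → 0 (borrow)
  1-1-1 → 1 (borrow)
  0-0-1 → 1 (borrow)
  1-1-1 → 1 (borrow)
  0-0-1 → 1 (borrow)
  1-0-1 → 0
  1-0 → 1
  1-1 → 0
  1-1 → 0

0b101111011101010101111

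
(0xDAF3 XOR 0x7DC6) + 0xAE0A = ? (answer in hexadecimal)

0x1553F

First 0xDAF3 XOR 0x7DC6 = 0xA735.
Add column by column in base 16, right to left:
  5+A = F
  3+0 = 3
  7+E = 5 carry 1
  A+A+1 = 5 carry 1
  final carry 1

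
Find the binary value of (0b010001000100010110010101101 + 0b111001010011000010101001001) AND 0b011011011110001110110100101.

0b1010010110001000110100100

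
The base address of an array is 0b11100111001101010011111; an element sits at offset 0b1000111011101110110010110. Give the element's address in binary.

0b1100100010111100000110101

Add column by column in base 2, right to left:
  1+0 = 1
  1+1 = 0 carry 1
  1+1+1 = 1 carry 1
  1+0+1 = 0 carry 1
  1+1+1 = 1 carry 1
  0+0+1 = 1
  0+0 = 0
  1+1 = 0 carry 1
  0+1+1 = 0 carry 1
  1+0+1 = 0 carry 1
  0+1+1 = 0 carry 1
  1+1+1 = 1 carry 1
  1+1+1 = 1 carry 1
  0+0+1 = 1
  0+1 = 1
  1+1 = 0 carry 1
  1+1+1 = 1 carry 1
  1+0+1 = 0 carry 1
  0+1+1 = 0 carry 1
  0+1+1 = 0 carry 1
  1+1+1 = 1 carry 1
  1+0+1 = 0 carry 1
  1+0+1 = 0 carry 1
  0+0+1 = 1
  0+1 = 1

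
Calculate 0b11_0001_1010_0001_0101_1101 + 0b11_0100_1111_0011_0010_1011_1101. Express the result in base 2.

Add column by column in base 2, right to left:
  1+1 = 0 carry 1
  0+0+1 = 1
  1+1 = 0 carry 1
  1+1+1 = 1 carry 1
  1+1+1 = 1 carry 1
  0+1+1 = 0 carry 1
  1+0+1 = 0 carry 1
  0+1+1 = 0 carry 1
  1+0+1 = 0 carry 1
  0+1+1 = 0 carry 1
  0+0+1 = 1
  0+0 = 0
  0+1 = 1
  1+1 = 0 carry 1
  0+0+1 = 1
  1+0 = 1
  1+1 = 0 carry 1
  0+1+1 = 0 carry 1
  0+1+1 = 0 carry 1
  0+1+1 = 0 carry 1
  1+0+1 = 0 carry 1
  1+0+1 = 0 carry 1
  0+1+1 = 0 carry 1
  0+0+1 = 1
  0+1 = 1
  0+1 = 1

0b11100000001101010000011010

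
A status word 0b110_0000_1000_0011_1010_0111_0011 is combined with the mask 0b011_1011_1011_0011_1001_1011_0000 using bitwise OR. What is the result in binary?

OR bit by bit (1 where either bit is 1):
  110000010000011101001110011
| 011101110110011100110110000
= 111101110110011101111110011

0b111101110110011101111110011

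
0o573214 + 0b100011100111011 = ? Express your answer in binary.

0b110011110111000111

0o573214 = 0b101111011010001100 in binary.
Add column by column in base 2, right to left:
  0+1 = 1
  0+1 = 1
  1+0 = 1
  1+1 = 0 carry 1
  0+1+1 = 0 carry 1
  0+1+1 = 0 carry 1
  0+0+1 = 1
  1+0 = 1
  0+1 = 1
  1+1 = 0 carry 1
  1+1+1 = 1 carry 1
  0+0+1 = 1
  1+0 = 1
  1+0 = 1
  1+1 = 0 carry 1
  1+0+1 = 0 carry 1
  0+0+1 = 1
  1+0 = 1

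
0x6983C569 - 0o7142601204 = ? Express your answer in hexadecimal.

0x2FF8C2E5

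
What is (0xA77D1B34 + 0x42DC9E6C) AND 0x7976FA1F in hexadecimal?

Add column by column in base 16, right to left:
  4+C = 0 carry 1
  3+6+1 = A
  B+E = 9 carry 1
  1+9+1 = B
  D+C = 9 carry 1
  7+D+1 = 5 carry 1
  7+2+1 = A
  A+4 = E
Sum = 0xEA59B9A0; now AND with 0x7976FA1F:
  E&7=6, A&9=8, 5&7=5, 9&6=0, B&F=B, 9&A=8, A&1=0, 0&F=0

0x6850B800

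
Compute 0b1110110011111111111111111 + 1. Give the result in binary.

The trailing 17 digits are 1 (max in base 2), so adding 1 cascades: they roll to 0 and the next digit up increments.

0b1110110100000000000000000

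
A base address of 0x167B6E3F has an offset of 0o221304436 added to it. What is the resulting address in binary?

0b11000110000001111011101011101

0x167B6E3F = 0b10110011110110110111000111111 in binary.
0o221304436 = 0b10010001011000100100011110 in binary.
Add column by column in base 2, right to left:
  1+0 = 1
  1+1 = 0 carry 1
  1+1+1 = 1 carry 1
  1+1+1 = 1 carry 1
  1+1+1 = 1 carry 1
  1+0+1 = 0 carry 1
  0+0+1 = 1
  0+0 = 0
  0+1 = 1
  1+0 = 1
  1+0 = 1
  1+1 = 0 carry 1
  0+0+1 = 1
  1+0 = 1
  1+0 = 1
  0+1 = 1
  1+1 = 0 carry 1
  1+0+1 = 0 carry 1
  0+1+1 = 0 carry 1
  1+0+1 = 0 carry 1
  1+0+1 = 0 carry 1
  1+0+1 = 0 carry 1
  1+1+1 = 1 carry 1
  0+0+1 = 1
  0+0 = 0
  1+1 = 0 carry 1
  1+0+1 = 0 carry 1
  0+0+1 = 1
  1+0 = 1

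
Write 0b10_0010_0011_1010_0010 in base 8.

Group the bits in threes: 100 010 001 110 100 010 → 421642.

0o421642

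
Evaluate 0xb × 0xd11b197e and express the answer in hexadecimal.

Multiply each base-16 digit by 11, carrying:
  e×11 = 154 → write a carry 9
  7×11+9 = 86 → write 6 carry 5
  9×11+5 = 104 → write 8 carry 6
  1×11+6 = 17 → write 1 carry 1
  b×11+1 = 122 → write a carry 7
  1×11+7 = 18 → write 2 carry 1
  1×11+1 = 12 → write c
  d×11 = 143 → write f carry 8
  remaining carry: 8

0x8fc2a186a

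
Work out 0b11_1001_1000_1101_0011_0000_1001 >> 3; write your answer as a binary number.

0b11100110001101001100001

Right shift by 3: drop the 3 least-significant bits.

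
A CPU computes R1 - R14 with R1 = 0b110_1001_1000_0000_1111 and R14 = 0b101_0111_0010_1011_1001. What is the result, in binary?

Subtract column by column in base 2:
  1-1 → 0
  1-0 → 1
  1-0 → 1
  1-1 → 0
  0-1 → 1 (borrow)
  0-1-1 → 0 (borrow)
  0-0-1 → 1 (borrow)
  0-1-1 → 0 (borrow)
  0-0-1 → 1 (borrow)
  0-1-1 → 0 (borrow)
  0-0-1 → 1 (borrow)
  1-0-1 → 0
  1-1 → 0
  0-1 → 1 (borrow)
  0-1-1 → 0 (borrow)
  1-0-1 → 0
  0-1 → 1 (borrow)
  1-0-1 → 0
  1-1 → 0

0b10010010101010110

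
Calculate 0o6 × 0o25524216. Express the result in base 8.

0o201771524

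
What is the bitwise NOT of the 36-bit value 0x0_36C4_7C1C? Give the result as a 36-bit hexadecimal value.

Each hex digit d becomes F−d:
  0→F, 3→C, 6→9, C→3, 4→B, 7→8, C→3, 1→E, C→3

0xFC93B83E3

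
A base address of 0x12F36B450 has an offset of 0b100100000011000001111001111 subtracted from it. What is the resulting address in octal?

0o45255230201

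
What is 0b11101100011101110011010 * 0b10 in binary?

Multiply each base-2 digit by 2, carrying:
  0×2 = 0 → write 0
  1×2 = 2 → write 0 carry 1
  0×2+1 = 1 → write 1
  1×2 = 2 → write 0 carry 1
  1×2+1 = 3 → write 1 carry 1
  0×2+1 = 1 → write 1
  0×2 = 0 → write 0
  1×2 = 2 → write 0 carry 1
  1×2+1 = 3 → write 1 carry 1
  1×2+1 = 3 → write 1 carry 1
  0×2+1 = 1 → write 1
  1×2 = 2 → write 0 carry 1
  1×2+1 = 3 → write 1 carry 1
  1×2+1 = 3 → write 1 carry 1
  0×2+1 = 1 → write 1
  0×2 = 0 → write 0
  0×2 = 0 → write 0
  1×2 = 2 → write 0 carry 1
  1×2+1 = 3 → write 1 carry 1
  0×2+1 = 1 → write 1
  1×2 = 2 → write 0 carry 1
  1×2+1 = 3 → write 1 carry 1
  1×2+1 = 3 → write 1 carry 1
  remaining carry: 1

0b111011000111011100110100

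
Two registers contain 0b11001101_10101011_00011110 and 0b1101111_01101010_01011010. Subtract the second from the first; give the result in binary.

0b10111100100000011000100

Subtract column by column in base 2:
  0-0 → 0
  1-1 → 0
  1-0 → 1
  1-1 → 0
  1-1 → 0
  0-0 → 0
  0-1 → 1 (borrow)
  0-0-1 → 1 (borrow)
  1-0-1 → 0
  1-1 → 0
  0-0 → 0
  1-1 → 0
  0-0 → 0
  1-1 → 0
  0-1 → 1 (borrow)
  1-0-1 → 0
  1-1 → 0
  0-1 → 1 (borrow)
  1-1-1 → 1 (borrow)
  1-1-1 → 1 (borrow)
  0-0-1 → 1 (borrow)
  0-1-1 → 0 (borrow)
  1-1-1 → 1 (borrow)
  1-0-1 → 0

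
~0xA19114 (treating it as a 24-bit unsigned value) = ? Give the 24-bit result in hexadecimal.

0x5E6EEB

Each hex digit d becomes F−d:
  A→5, 1→E, 9→6, 1→E, 1→E, 4→B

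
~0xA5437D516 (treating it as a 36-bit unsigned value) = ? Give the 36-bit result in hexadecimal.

Each hex digit d becomes F−d:
  A→5, 5→A, 4→B, 3→C, 7→8, D→2, 5→A, 1→E, 6→9

0x5ABC82AE9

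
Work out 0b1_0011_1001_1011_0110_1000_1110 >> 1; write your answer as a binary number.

0b100111001101101101000111

Right shift by 1: drop the 1 least-significant bit.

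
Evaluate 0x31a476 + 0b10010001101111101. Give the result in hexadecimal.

0x32c7f3

0b10010001101111101 = 0x1237d in hexadecimal.
Add column by column in base 16, right to left:
  6+d = 3 carry 1
  7+7+1 = f
  4+3 = 7
  a+2 = c
  1+1 = 2
  3+0 = 3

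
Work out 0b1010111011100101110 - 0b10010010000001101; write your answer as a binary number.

Subtract column by column in base 2:
  0-1 → 1 (borrow)
  1-0-1 → 0
  1-1 → 0
  1-1 → 0
  0-0 → 0
  1-0 → 1
  0-0 → 0
  0-0 → 0
  1-0 → 1
  1-0 → 1
  1-1 → 0
  0-0 → 0
  1-0 → 1
  1-1 → 0
  1-0 → 1
  0-0 → 0
  1-1 → 0
  0-0 → 0
  1-0 → 1

0b1000101001100100001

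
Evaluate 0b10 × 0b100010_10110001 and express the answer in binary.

Multiply each base-2 digit by 2, carrying:
  1×2 = 2 → write 0 carry 1
  0×2+1 = 1 → write 1
  0×2 = 0 → write 0
  0×2 = 0 → write 0
  1×2 = 2 → write 0 carry 1
  1×2+1 = 3 → write 1 carry 1
  0×2+1 = 1 → write 1
  1×2 = 2 → write 0 carry 1
  0×2+1 = 1 → write 1
  1×2 = 2 → write 0 carry 1
  0×2+1 = 1 → write 1
  0×2 = 0 → write 0
  0×2 = 0 → write 0
  1×2 = 2 → write 0 carry 1
  remaining carry: 1

0b100010101100010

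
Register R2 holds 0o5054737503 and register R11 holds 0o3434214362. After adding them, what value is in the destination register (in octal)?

0o10511154065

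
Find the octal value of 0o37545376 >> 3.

Shifting right by 3 bits = 1 oct digit: drop the last 1.

0o3754537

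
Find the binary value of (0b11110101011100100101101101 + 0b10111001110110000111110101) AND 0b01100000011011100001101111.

0b100000010010100001100010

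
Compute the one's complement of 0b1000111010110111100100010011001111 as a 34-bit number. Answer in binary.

0b0111000101001000011011101100110000

Invert each bit: 1000111010110111100100010011001111 → 0111000101001000011011101100110000.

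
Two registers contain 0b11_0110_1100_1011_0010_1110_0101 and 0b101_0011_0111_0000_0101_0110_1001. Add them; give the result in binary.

0b1000101000111011100001001110

Add column by column in base 2, right to left:
  1+1 = 0 carry 1
  0+0+1 = 1
  1+0 = 1
  0+1 = 1
  0+0 = 0
  1+1 = 0 carry 1
  1+1+1 = 1 carry 1
  1+0+1 = 0 carry 1
  0+1+1 = 0 carry 1
  1+0+1 = 0 carry 1
  0+1+1 = 0 carry 1
  0+0+1 = 1
  1+0 = 1
  1+0 = 1
  0+0 = 0
  1+0 = 1
  0+1 = 1
  0+1 = 1
  1+1 = 0 carry 1
  1+0+1 = 0 carry 1
  0+1+1 = 0 carry 1
  1+1+1 = 1 carry 1
  1+0+1 = 0 carry 1
  0+0+1 = 1
  1+1 = 0 carry 1
  1+0+1 = 0 carry 1
  0+1+1 = 0 carry 1
  final carry 1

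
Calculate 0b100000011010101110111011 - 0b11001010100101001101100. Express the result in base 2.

Subtract column by column in base 2:
  1-0 → 1
  1-0 → 1
  0-1 → 1 (borrow)
  1-1-1 → 1 (borrow)
  1-0-1 → 0
  1-1 → 0
  0-1 → 1 (borrow)
  1-0-1 → 0
  1-0 → 1
  1-1 → 0
  0-0 → 0
  1-1 → 0
  0-0 → 0
  1-0 → 1
  0-1 → 1 (borrow)
  1-0-1 → 0
  1-1 → 0
  0-0 → 0
  0-1 → 1 (borrow)
  0-0-1 → 1 (borrow)
  0-0-1 → 1 (borrow)
  0-1-1 → 0 (borrow)
  0-1-1 → 0 (borrow)
  1-0-1 → 0

0b111000110000101001111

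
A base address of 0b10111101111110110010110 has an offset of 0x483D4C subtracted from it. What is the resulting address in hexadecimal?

0b10111101111110110010110 = 0x5EFD96 in hexadecimal.
Subtract column by column in base 16:
  6-C → A (borrow)
  9-4-1 → 4
  D-D → 0
  F-3 → C
  E-8 → 6
  5-4 → 1

0x16C04A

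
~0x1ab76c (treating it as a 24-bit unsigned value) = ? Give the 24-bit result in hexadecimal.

Each hex digit d becomes f−d:
  1→e, a→5, b→4, 7→8, 6→9, c→3

0xe54893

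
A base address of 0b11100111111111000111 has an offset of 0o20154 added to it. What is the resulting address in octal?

0o3520063

0b11100111111111000111 = 0o3477707 in octal.
Add column by column in base 8, right to left:
  7+4 = 3 carry 1
  0+5+1 = 6
  7+1 = 0 carry 1
  7+0+1 = 0 carry 1
  7+2+1 = 2 carry 1
  4+0+1 = 5
  3+0 = 3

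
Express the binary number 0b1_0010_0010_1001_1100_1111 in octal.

0o4424717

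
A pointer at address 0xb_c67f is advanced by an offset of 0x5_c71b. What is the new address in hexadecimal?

0x118d9a

Add column by column in base 16, right to left:
  f+b = a carry 1
  7+1+1 = 9
  6+7 = d
  c+c = 8 carry 1
  b+5+1 = 1 carry 1
  final carry 1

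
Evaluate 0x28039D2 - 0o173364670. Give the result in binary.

0b100100100101000000011010

0x28039D2 = 0b10100000000011100111010010 in binary.
0o173364670 = 0b1111011011110100110111000 in binary.
Subtract column by column in base 2:
  0-0 → 0
  1-0 → 1
  0-0 → 0
  0-1 → 1 (borrow)
  1-1-1 → 1 (borrow)
  0-1-1 → 0 (borrow)
  1-0-1 → 0
  1-1 → 0
  1-1 → 0
  0-0 → 0
  0-0 → 0
  1-1 → 0
  1-0 → 1
  1-1 → 0
  0-1 → 1 (borrow)
  0-1-1 → 0 (borrow)
  0-1-1 → 0 (borrow)
  0-0-1 → 1 (borrow)
  0-1-1 → 0 (borrow)
  0-1-1 → 0 (borrow)
  0-0-1 → 1 (borrow)
  0-1-1 → 0 (borrow)
  0-1-1 → 0 (borrow)
  1-1-1 → 1 (borrow)
  0-1-1 → 0 (borrow)
  1-0-1 → 0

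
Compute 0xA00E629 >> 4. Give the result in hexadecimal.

0xA00E62

Shifting right by 4 bits = 1 hex digit: drop the last 1.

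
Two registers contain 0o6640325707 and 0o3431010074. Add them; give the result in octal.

Add column by column in base 8, right to left:
  7+4 = 3 carry 1
  0+7+1 = 0 carry 1
  7+0+1 = 0 carry 1
  5+0+1 = 6
  2+1 = 3
  3+0 = 3
  0+1 = 1
  4+3 = 7
  6+4 = 2 carry 1
  6+3+1 = 2 carry 1
  final carry 1

0o12271336003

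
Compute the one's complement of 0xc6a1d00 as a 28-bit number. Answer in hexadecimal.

Each hex digit d becomes f−d:
  c→3, 6→9, a→5, 1→e, d→2, 0→f, 0→f

0x395e2ff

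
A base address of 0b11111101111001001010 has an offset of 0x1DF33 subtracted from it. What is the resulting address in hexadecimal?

0b11111101111001001010 = 0xFDE4A in hexadecimal.
Subtract column by column in base 16:
  A-3 → 7
  4-3 → 1
  E-F → F (borrow)
  D-D-1 → F (borrow)
  F-1-1 → D

0xDFF17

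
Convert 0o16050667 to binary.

Each octal digit is 3 bits: 1=001 6=110 0=000 5=101 0=000 6=110 6=110 7=111.

0b1110000101000110110111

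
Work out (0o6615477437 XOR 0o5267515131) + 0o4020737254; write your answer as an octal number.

0o7513121762

First 0o6615477437 XOR 0o5267515131 = 0o3472162506.
Add column by column in base 8, right to left:
  6+4 = 2 carry 1
  0+5+1 = 6
  5+2 = 7
  2+7 = 1 carry 1
  6+3+1 = 2 carry 1
  1+7+1 = 1 carry 1
  2+0+1 = 3
  7+2 = 1 carry 1
  4+0+1 = 5
  3+4 = 7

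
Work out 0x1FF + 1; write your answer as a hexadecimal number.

0x200

The trailing 2 digits are F (max in base 16), so adding 1 cascades: they roll to 0 and the next digit up increments.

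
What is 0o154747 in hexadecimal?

0xD9E7

Each octal digit is 3 bits: 1=001 5=101 4=100 7=111 4=100 7=111.
Group the bits into nibbles: 1101 1001 1110 0111 → D9E7.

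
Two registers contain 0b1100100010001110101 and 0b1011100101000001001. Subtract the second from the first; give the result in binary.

Subtract column by column in base 2:
  1-1 → 0
  0-0 → 0
  1-0 → 1
  0-1 → 1 (borrow)
  1-0-1 → 0
  1-0 → 1
  1-0 → 1
  0-0 → 0
  0-0 → 0
  0-1 → 1 (borrow)
  1-0-1 → 0
  0-1 → 1 (borrow)
  0-0-1 → 1 (borrow)
  0-0-1 → 1 (borrow)
  1-1-1 → 1 (borrow)
  0-1-1 → 0 (borrow)
  0-1-1 → 0 (borrow)
  1-0-1 → 0
  1-1 → 0

0b111101001101100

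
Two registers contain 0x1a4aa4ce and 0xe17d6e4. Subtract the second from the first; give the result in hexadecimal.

0xc32cdea

Subtract column by column in base 16:
  e-4 → a
  c-e → e (borrow)
  4-6-1 → d (borrow)
  a-d-1 → c (borrow)
  a-7-1 → 2
  4-1 → 3
  a-e → c (borrow)
  1-0-1 → 0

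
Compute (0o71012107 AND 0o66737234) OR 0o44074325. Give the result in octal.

0o71012107 AND 0o66737234 = 0o60012004.
Then OR with 0o44074325.

0o64076325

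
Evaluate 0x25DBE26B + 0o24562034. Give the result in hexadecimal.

0o24562034 = 0x52E41C in hexadecimal.
Add column by column in base 16, right to left:
  B+C = 7 carry 1
  6+1+1 = 8
  2+4 = 6
  E+E = C carry 1
  B+2+1 = E
  D+5 = 2 carry 1
  5+0+1 = 6
  2+0 = 2

0x262EC687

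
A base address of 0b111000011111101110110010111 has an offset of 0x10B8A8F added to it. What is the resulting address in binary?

0b1000000110110110100000100110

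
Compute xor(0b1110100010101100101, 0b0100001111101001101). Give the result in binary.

0b1010101101000101000

XOR bit by bit (1 where the bits differ):
  1110100010101100101
^ 0100001111101001101
= 1010101101000101000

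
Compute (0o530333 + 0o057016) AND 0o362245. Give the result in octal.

0o202241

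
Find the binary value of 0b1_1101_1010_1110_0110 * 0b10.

0b111011010111001100

Multiply each base-2 digit by 2, carrying:
  0×2 = 0 → write 0
  1×2 = 2 → write 0 carry 1
  1×2+1 = 3 → write 1 carry 1
  0×2+1 = 1 → write 1
  0×2 = 0 → write 0
  1×2 = 2 → write 0 carry 1
  1×2+1 = 3 → write 1 carry 1
  1×2+1 = 3 → write 1 carry 1
  0×2+1 = 1 → write 1
  1×2 = 2 → write 0 carry 1
  0×2+1 = 1 → write 1
  1×2 = 2 → write 0 carry 1
  1×2+1 = 3 → write 1 carry 1
  0×2+1 = 1 → write 1
  1×2 = 2 → write 0 carry 1
  1×2+1 = 3 → write 1 carry 1
  1×2+1 = 3 → write 1 carry 1
  remaining carry: 1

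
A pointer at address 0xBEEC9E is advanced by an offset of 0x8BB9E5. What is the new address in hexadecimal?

0x14AA683

Add column by column in base 16, right to left:
  E+5 = 3 carry 1
  9+E+1 = 8 carry 1
  C+9+1 = 6 carry 1
  E+B+1 = A carry 1
  E+B+1 = A carry 1
  B+8+1 = 4 carry 1
  final carry 1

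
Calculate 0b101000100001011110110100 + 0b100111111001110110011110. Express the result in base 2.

0b1010000011011010101010010

Add column by column in base 2, right to left:
  0+0 = 0
  0+1 = 1
  1+1 = 0 carry 1
  0+1+1 = 0 carry 1
  1+1+1 = 1 carry 1
  1+0+1 = 0 carry 1
  0+0+1 = 1
  1+1 = 0 carry 1
  1+1+1 = 1 carry 1
  1+0+1 = 0 carry 1
  1+1+1 = 1 carry 1
  0+1+1 = 0 carry 1
  1+1+1 = 1 carry 1
  0+0+1 = 1
  0+0 = 0
  0+1 = 1
  0+1 = 1
  1+1 = 0 carry 1
  0+1+1 = 0 carry 1
  0+1+1 = 0 carry 1
  0+1+1 = 0 carry 1
  1+0+1 = 0 carry 1
  0+0+1 = 1
  1+1 = 0 carry 1
  final carry 1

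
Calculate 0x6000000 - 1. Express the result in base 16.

0x5FFFFFF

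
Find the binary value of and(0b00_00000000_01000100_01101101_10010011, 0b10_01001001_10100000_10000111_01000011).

AND bit by bit (1 only where both bits are 1):
  0000000000010001000110110110010011
& 1001001001101000001000011101000011
= 0000000000000000000000010100000011

0b0000000000000000000000010100000011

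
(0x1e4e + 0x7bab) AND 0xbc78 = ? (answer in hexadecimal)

0x9878

Add column by column in base 16, right to left:
  e+b = 9 carry 1
  4+a+1 = f
  e+b = 9 carry 1
  1+7+1 = 9
Sum = 0x99f9; now AND with 0xbc78:
  9&b=9, 9&c=8, f&7=7, 9&8=8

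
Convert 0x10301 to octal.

0o201401

Expand each hex digit to 4 bits: 1=0001 0=0000 3=0011 0=0000 1=0001.
Group the bits in threes: 010 000 001 100 000 001 → 201401.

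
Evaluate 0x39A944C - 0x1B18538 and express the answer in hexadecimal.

0x1E90F14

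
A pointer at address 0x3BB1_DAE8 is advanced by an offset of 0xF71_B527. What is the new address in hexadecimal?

Add column by column in base 16, right to left:
  8+7 = F
  E+2 = 0 carry 1
  A+5+1 = 0 carry 1
  D+B+1 = 9 carry 1
  1+1+1 = 3
  B+7 = 2 carry 1
  B+F+1 = B carry 1
  3+0+1 = 4

0x4B23900F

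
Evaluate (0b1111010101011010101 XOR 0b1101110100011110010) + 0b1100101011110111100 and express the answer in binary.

0b1111001100111100011

First 0b1111010101011010101 XOR 0b1101110100011110010 = 0b0010100001000100111.
Add column by column in base 2, right to left:
  1+0 = 1
  1+0 = 1
  1+1 = 0 carry 1
  0+1+1 = 0 carry 1
  0+1+1 = 0 carry 1
  1+1+1 = 1 carry 1
  0+0+1 = 1
  0+1 = 1
  0+1 = 1
  1+1 = 0 carry 1
  0+1+1 = 0 carry 1
  0+0+1 = 1
  0+1 = 1
  0+0 = 0
  1+1 = 0 carry 1
  0+0+1 = 1
  1+0 = 1
  0+1 = 1
  0+1 = 1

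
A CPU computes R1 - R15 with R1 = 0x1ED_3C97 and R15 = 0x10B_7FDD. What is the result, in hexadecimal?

0xE1BCBA

Subtract column by column in base 16:
  7-D → A (borrow)
  9-D-1 → B (borrow)
  C-F-1 → C (borrow)
  3-7-1 → B (borrow)
  D-B-1 → 1
  E-0 → E
  1-1 → 0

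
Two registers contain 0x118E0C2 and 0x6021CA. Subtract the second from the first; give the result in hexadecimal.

Subtract column by column in base 16:
  2-A → 8 (borrow)
  C-C-1 → F (borrow)
  0-1-1 → E (borrow)
  E-2-1 → B
  8-0 → 8
  1-6 → B (borrow)
  1-0-1 → 0

0xB8BEF8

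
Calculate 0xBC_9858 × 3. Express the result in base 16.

Multiply each base-16 digit by 3, carrying:
  8×3 = 24 → write 8 carry 1
  5×3+1 = 16 → write 0 carry 1
  8×3+1 = 25 → write 9 carry 1
  9×3+1 = 28 → write C carry 1
  C×3+1 = 37 → write 5 carry 2
  B×3+2 = 35 → write 3 carry 2
  remaining carry: 2

0x235C908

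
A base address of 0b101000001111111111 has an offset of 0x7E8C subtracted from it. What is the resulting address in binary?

0x7E8C = 0b111111010001100 in binary.
Subtract column by column in base 2:
  1-0 → 1
  1-0 → 1
  1-1 → 0
  1-1 → 0
  1-0 → 1
  1-0 → 1
  1-0 → 1
  1-1 → 0
  1-0 → 1
  1-1 → 0
  0-1 → 1 (borrow)
  0-1-1 → 0 (borrow)
  0-1-1 → 0 (borrow)
  0-1-1 → 0 (borrow)
  0-1-1 → 0 (borrow)
  1-0-1 → 0
  0-0 → 0
  1-0 → 1

0b100000010101110011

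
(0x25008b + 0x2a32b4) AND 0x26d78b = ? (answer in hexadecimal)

Add column by column in base 16, right to left:
  b+4 = f
  8+b = 3 carry 1
  0+2+1 = 3
  0+3 = 3
  5+a = f
  2+2 = 4
Sum = 0x4f333f; now AND with 0x26d78b:
  4&2=0, f&6=6, 3&d=1, 3&7=3, 3&8=0, f&b=b

0x6130b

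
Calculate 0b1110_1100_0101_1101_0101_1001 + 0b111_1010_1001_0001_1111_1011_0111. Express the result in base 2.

0b1000100101010111110100010000

Add column by column in base 2, right to left:
  1+1 = 0 carry 1
  0+1+1 = 0 carry 1
  0+1+1 = 0 carry 1
  1+0+1 = 0 carry 1
  1+1+1 = 1 carry 1
  0+1+1 = 0 carry 1
  1+0+1 = 0 carry 1
  0+1+1 = 0 carry 1
  1+1+1 = 1 carry 1
  0+1+1 = 0 carry 1
  1+1+1 = 1 carry 1
  1+1+1 = 1 carry 1
  1+1+1 = 1 carry 1
  0+0+1 = 1
  1+0 = 1
  0+0 = 0
  0+1 = 1
  0+0 = 0
  1+0 = 1
  1+1 = 0 carry 1
  0+0+1 = 1
  1+1 = 0 carry 1
  1+0+1 = 0 carry 1
  1+1+1 = 1 carry 1
  0+1+1 = 0 carry 1
  0+1+1 = 0 carry 1
  0+1+1 = 0 carry 1
  final carry 1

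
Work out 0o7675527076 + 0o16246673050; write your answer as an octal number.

0o26144422146

Add column by column in base 8, right to left:
  6+0 = 6
  7+5 = 4 carry 1
  0+0+1 = 1
  7+3 = 2 carry 1
  2+7+1 = 2 carry 1
  5+6+1 = 4 carry 1
  5+6+1 = 4 carry 1
  7+4+1 = 4 carry 1
  6+2+1 = 1 carry 1
  7+6+1 = 6 carry 1
  0+1+1 = 2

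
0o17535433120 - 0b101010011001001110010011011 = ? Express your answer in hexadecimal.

0x782999B5

0o17535433120 = 0x7D763650 in hexadecimal.
0b101010011001001110010011011 = 0x54C9C9B in hexadecimal.
Subtract column by column in base 16:
  0-B → 5 (borrow)
  5-9-1 → B (borrow)
  6-C-1 → 9 (borrow)
  3-9-1 → 9 (borrow)
  6-C-1 → 9 (borrow)
  7-4-1 → 2
  D-5 → 8
  7-0 → 7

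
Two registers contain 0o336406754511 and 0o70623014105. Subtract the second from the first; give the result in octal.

Subtract column by column in base 8:
  1-5 → 4 (borrow)
  1-0-1 → 0
  5-1 → 4
  4-4 → 0
  5-1 → 4
  7-0 → 7
  6-3 → 3
  0-2 → 6 (borrow)
  4-6-1 → 5 (borrow)
  6-0-1 → 5
  3-7 → 4 (borrow)
  3-0-1 → 2

0o245563740404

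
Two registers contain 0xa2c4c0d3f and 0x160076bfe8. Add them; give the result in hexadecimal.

Add column by column in base 16, right to left:
  f+8 = 7 carry 1
  3+e+1 = 2 carry 1
  d+f+1 = d carry 1
  0+b+1 = c
  c+6 = 2 carry 1
  4+7+1 = c
  c+0 = c
  2+0 = 2
  a+6 = 0 carry 1
  0+1+1 = 2

0x202cc2cd27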